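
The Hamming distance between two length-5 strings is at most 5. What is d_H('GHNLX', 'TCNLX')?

Differing positions: 1, 2. Hamming distance = 2. The maximum possible Hamming distance for length-5 strings is 5, so d_H/5 = 2/5 = 0.4.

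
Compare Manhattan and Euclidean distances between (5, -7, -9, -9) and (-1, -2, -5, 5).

L1 = |5 - (-1)| + |-7 - (-2)| + |-9 - (-5)| + |-9 - 5| = 6 + 5 + 4 + 14 = 29
L2 = √(6² + 5² + 4² + 14²) = √273 ≈ 16.5227
L1 ≥ L2 always (equality iff movement is along one axis); L1 > L2 here.
Ratio L1/L2 = 29/√273 ≈ 1.7552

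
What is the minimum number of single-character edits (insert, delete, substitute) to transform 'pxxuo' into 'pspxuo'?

Let D[i][j] be the edit distance between the first i characters of 'pxxuo' and the first j characters of 'pspxuo', with D[i][0] = i, D[0][j] = j, and D[i][j] = D[i-1][j-1] if the characters match, else 1 + min(D[i-1][j], D[i][j-1], D[i-1][j-1]). Filling the table (rows: prefixes of 'pxxuo', columns: prefixes of 'pspxuo'):
     ε  p  s  p  x  u  o
  ε  0  1  2  3  4  5  6
  p  1  0  1  2  3  4  5
  x  2  1  1  2  2  3  4
  x  3  2  2  2  2  3  4
  u  4  3  3  3  3  2  3
  o  5  4  4  4  4  3  2
The bottom-right entry gives D[5][6] = 2, so no sequence of fewer than 2 edits works. Backtracking through the table gives one optimal edit sequence (2 edits):
  pxxuo → psxxuo (ins s @2)
  psxxuo → pspxuo (sub x→p @3)
Edit distance = 2.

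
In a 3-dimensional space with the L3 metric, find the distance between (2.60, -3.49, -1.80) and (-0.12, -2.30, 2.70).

(Σ|x_i - y_i|^3)^(1/3) = (|2.6 - (-0.12)|^3 + |-3.49 - (-2.3)|^3 + |-1.8 - 2.7|^3)^(1/3)
= (2.72^3 + 1.19^3 + 4.5^3)^(1/3) ≈ (20.1236 + 1.6852 + 91.125)^(1/3) = (112.9338)^(1/3) ≈ 4.8336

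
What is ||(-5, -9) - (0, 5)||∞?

max(|x_i - y_i|) = max(|-5 - 0|, |-9 - 5|) = max(5, 14) = 14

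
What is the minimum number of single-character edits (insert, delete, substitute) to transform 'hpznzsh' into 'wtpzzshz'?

Let D[i][j] be the edit distance between the first i characters of 'hpznzsh' and the first j characters of 'wtpzzshz', with D[i][0] = i, D[0][j] = j, and D[i][j] = D[i-1][j-1] if the characters match, else 1 + min(D[i-1][j], D[i][j-1], D[i-1][j-1]). Filling the table (rows: prefixes of 'hpznzsh', columns: prefixes of 'wtpzzshz'):
     ε  w  t  p  z  z  s  h  z
  ε  0  1  2  3  4  5  6  7  8
  h  1  1  2  3  4  5  6  6  7
  p  2  2  2  2  3  4  5  6  7
  z  3  3  3  3  2  3  4  5  6
  n  4  4  4  4  3  3  4  5  6
  z  5  5  5  5  4  3  4  5  5
  s  6  6  6  6  5  4  3  4  5
  h  7  7  7  7  6  5  4  3  4
The bottom-right entry gives D[7][8] = 4, so no sequence of fewer than 4 edits works. Backtracking through the table gives one optimal edit sequence (4 edits):
  hpznzsh → whpznzsh (ins w @1)
  whpznzsh → wtpznzsh (sub h→t @2)
  wtpznzsh → wtpzzsh (del n @5)
  wtpzzsh → wtpzzshz (ins z @8)
Edit distance = 4.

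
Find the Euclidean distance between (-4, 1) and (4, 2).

√(Σ(x_i - y_i)²) = √((-4 - 4)² + (1 - 2)²)
= √((-8)² + (-1)²) = √(64 + 1) = √65 ≈ 8.0623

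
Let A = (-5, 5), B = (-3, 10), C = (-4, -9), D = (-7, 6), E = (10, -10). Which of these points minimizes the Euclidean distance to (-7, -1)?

Distances: d(A) ≈ 6.3246, d(B) ≈ 11.7047, d(C) ≈ 8.544, d(D) = 7, d(E) ≈ 19.2354. Nearest: A = (-5, 5) with distance 6.3246.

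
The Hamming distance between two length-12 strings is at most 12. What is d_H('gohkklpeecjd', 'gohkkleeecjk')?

Differing positions: 7, 12. Hamming distance = 2. The maximum possible Hamming distance for length-12 strings is 12, so d_H/12 = 2/12 ≈ 0.1667.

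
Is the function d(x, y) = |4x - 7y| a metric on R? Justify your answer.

No. d fails symmetry: d(8, 7) = |4·8 - 7·7| = |-17| = 17, but d(7, 8) = |4·7 - 7·8| = |-28| = 28. Since 17 ≠ 28, d(x,y) ≠ d(y,x) in general.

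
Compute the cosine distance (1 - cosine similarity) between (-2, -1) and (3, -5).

With u = (-2, -1), v = (3, -5):
u·v = (-2)·3 + (-1)·(-5) = (-6) + 5 = -1.
|u| = √((-2)² + (-1)²) = √5, |v| = √(3² + (-5)²) = √34, so |u||v| = √(5·34) = √170.
cos θ = (u·v)/(|u||v|) = -1/√170 ≈ -0.0767
Cosine distance = 1 - cos θ ≈ 1 - (-0.0767) = 1.0767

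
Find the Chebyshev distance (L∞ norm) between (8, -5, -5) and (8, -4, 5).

max(|x_i - y_i|) = max(|8 - 8|, |-5 - (-4)|, |-5 - 5|) = max(0, 1, 10) = 10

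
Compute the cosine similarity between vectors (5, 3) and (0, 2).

With u = (5, 3), v = (0, 2):
u·v = 5·0 + 3·2 = 0 + 6 = 6.
|u| = √(5² + 3²) = √34, |v| = √(0² + 2²) = √4, so |u||v| = √(34·4) = √136.
cos θ = (u·v)/(|u||v|) = 6/√136 ≈ 0.5145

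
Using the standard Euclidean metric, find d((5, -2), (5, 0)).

√(Σ(x_i - y_i)²) = √((5 - 5)² + (-2 - 0)²)
= √(0² + (-2)²) = √(0 + 4) = √4 = 2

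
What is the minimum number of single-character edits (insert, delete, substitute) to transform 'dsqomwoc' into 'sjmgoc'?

Let D[i][j] be the edit distance between the first i characters of 'dsqomwoc' and the first j characters of 'sjmgoc', with D[i][0] = i, D[0][j] = j, and D[i][j] = D[i-1][j-1] if the characters match, else 1 + min(D[i-1][j], D[i][j-1], D[i-1][j-1]). Filling the table (rows: prefixes of 'dsqomwoc', columns: prefixes of 'sjmgoc'):
     ε  s  j  m  g  o  c
  ε  0  1  2  3  4  5  6
  d  1  1  2  3  4  5  6
  s  2  1  2  3  4  5  6
  q  3  2  2  3  4  5  6
  o  4  3  3  3  4  4  5
  m  5  4  4  3  4  5  5
  w  6  5  5  4  4  5  6
  o  7  6  6  5  5  4  5
  c  8  7  7  6  6  5  4
The bottom-right entry gives D[8][6] = 4, so no sequence of fewer than 4 edits works. Backtracking through the table gives one optimal edit sequence (4 edits):
  dsqomwoc → sqomwoc (del d @1)
  sqomwoc → somwoc (del q @2)
  somwoc → sjmwoc (sub o→j @2)
  sjmwoc → sjmgoc (sub w→g @4)
Edit distance = 4.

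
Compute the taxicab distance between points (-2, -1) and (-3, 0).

Σ|x_i - y_i| = |-2 - (-3)| + |-1 - 0| = 1 + 1 = 2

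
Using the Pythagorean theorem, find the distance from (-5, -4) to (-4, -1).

√(Σ(x_i - y_i)²) = √((-5 - (-4))² + (-4 - (-1))²)
= √((-1)² + (-3)²) = √(1 + 9) = √10 ≈ 3.1623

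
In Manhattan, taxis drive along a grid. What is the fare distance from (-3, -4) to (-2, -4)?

Σ|x_i - y_i| = |-3 - (-2)| + |-4 - (-4)| = 1 + 0 = 1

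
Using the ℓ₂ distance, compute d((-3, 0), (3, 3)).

(Σ|x_i - y_i|^2)^(1/2) = (|-3 - 3|^2 + |0 - 3|^2)^(1/2)
= (6^2 + 3^2)^(1/2) = (36 + 9)^(1/2) = (45)^(1/2) ≈ 6.7082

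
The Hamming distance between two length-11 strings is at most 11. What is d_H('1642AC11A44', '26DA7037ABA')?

Differing positions: 1, 3, 4, 5, 6, 7, 8, 10, 11. Hamming distance = 9. The maximum possible Hamming distance for length-11 strings is 11, so d_H/11 = 9/11 ≈ 0.8182.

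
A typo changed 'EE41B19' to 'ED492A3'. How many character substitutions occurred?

Differing positions: 2, 4, 5, 6, 7. Hamming distance = 5.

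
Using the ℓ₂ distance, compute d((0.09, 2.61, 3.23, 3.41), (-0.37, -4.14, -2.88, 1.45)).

(Σ|x_i - y_i|^2)^(1/2) = (|0.09 - (-0.37)|^2 + |2.61 - (-4.14)|^2 + |3.23 - (-2.88)|^2 + |3.41 - 1.45|^2)^(1/2)
= (0.46^2 + 6.75^2 + 6.11^2 + 1.96^2)^(1/2) = (0.2116 + 45.5625 + 37.3321 + 3.8416)^(1/2) = (86.9478)^(1/2) ≈ 9.3246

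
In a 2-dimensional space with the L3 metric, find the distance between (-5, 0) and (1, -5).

(Σ|x_i - y_i|^3)^(1/3) = (|-5 - 1|^3 + |0 - (-5)|^3)^(1/3)
= (6^3 + 5^3)^(1/3) = (216 + 125)^(1/3) = (341)^(1/3) ≈ 6.9864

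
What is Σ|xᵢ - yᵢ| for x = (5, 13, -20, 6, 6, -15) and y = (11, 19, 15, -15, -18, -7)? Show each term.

Σ|x_i - y_i| = |5 - 11| + |13 - 19| + |-20 - 15| + |6 - (-15)| + |6 - (-18)| + |-15 - (-7)| = 6 + 6 + 35 + 21 + 24 + 8 = 100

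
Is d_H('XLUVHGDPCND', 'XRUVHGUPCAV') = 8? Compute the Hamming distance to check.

Differing positions: 2, 7, 10, 11. Hamming distance = 4, so the claim that d_H = 8 is false.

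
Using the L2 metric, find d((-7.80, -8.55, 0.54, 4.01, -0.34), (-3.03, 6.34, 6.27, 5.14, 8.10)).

√(Σ(x_i - y_i)²) = √((-7.8 - (-3.03))² + (-8.55 - 6.34)² + (0.54 - 6.27)² + (4.01 - 5.14)² + (-0.34 - 8.1)²)
= √((-4.77)² + (-14.89)² + (-5.73)² + (-1.13)² + (-8.44)²) = √(22.7529 + 221.7121 + 32.8329 + 1.2769 + 71.2336) = √349.8084 ≈ 18.7032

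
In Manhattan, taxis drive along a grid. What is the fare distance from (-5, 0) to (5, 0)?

Σ|x_i - y_i| = |-5 - 5| + |0 - 0| = 10 + 0 = 10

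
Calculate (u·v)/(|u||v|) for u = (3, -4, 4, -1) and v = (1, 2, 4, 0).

With u = (3, -4, 4, -1), v = (1, 2, 4, 0):
u·v = 3·1 + (-4)·2 + 4·4 + (-1)·0 = 3 + (-8) + 16 + 0 = 11.
|u| = √(3² + (-4)² + 4² + (-1)²) = √42, |v| = √(1² + 2² + 4² + 0²) = √21, so |u||v| = √(42·21) = √882.
cos θ = (u·v)/(|u||v|) = 11/√882 ≈ 0.3704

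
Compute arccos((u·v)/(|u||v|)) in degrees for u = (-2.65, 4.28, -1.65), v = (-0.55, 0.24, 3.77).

With u = (-2.65, 4.28, -1.65), v = (-0.55, 0.24, 3.77):
u·v = (-2.65)·(-0.55) + 4.28·0.24 + (-1.65)·3.77 = 1.4575 + 1.0272 + (-6.2205) = -3.7358.
|u| = √((-2.65)² + 4.28² + (-1.65)²) = √(7.0225 + 18.3184 + 2.7225) = √28.0634, |v| = √((-0.55)² + 0.24² + 3.77²) = √(0.3025 + 0.0576 + 14.2129) = √14.573.
cos θ = (u·v)/(|u||v|) = -3.7358/(√28.0634·√14.573) ≈ -0.184731
θ = arccos(-0.184731) ≈ 100.65°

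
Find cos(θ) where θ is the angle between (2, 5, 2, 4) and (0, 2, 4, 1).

With u = (2, 5, 2, 4), v = (0, 2, 4, 1):
u·v = 2·0 + 5·2 + 2·4 + 4·1 = 0 + 10 + 8 + 4 = 22.
|u| = √(2² + 5² + 2² + 4²) = √49, |v| = √(0² + 2² + 4² + 1²) = √21, so |u||v| = √(49·21) = √1029.
cos θ = (u·v)/(|u||v|) = 22/√1029 ≈ 0.6858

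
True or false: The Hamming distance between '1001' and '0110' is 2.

Differing positions: 1, 2, 3, 4. Hamming distance = 4, so the claim that d_H = 2 is false.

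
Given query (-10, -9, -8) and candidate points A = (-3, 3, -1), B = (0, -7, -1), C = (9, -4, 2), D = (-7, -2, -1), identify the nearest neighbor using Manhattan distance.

Distances: d(A) = 26, d(B) = 19, d(C) = 34, d(D) = 17. Nearest: D = (-7, -2, -1) with distance 17.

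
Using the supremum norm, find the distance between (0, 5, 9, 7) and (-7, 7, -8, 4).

max(|x_i - y_i|) = max(|0 - (-7)|, |5 - 7|, |9 - (-8)|, |7 - 4|) = max(7, 2, 17, 3) = 17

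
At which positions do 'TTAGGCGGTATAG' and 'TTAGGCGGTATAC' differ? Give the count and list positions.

Differing positions: 13. Hamming distance = 1.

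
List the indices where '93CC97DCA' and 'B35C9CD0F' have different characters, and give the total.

Differing positions: 1, 3, 6, 8, 9. Hamming distance = 5.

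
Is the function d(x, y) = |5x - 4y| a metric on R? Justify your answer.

No. d fails symmetry: d(4, 7) = |5·4 - 4·7| = |-8| = 8, but d(7, 4) = |5·7 - 4·4| = |19| = 19. Since 8 ≠ 19, d(x,y) ≠ d(y,x) in general.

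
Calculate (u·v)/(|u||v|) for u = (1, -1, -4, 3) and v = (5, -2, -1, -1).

With u = (1, -1, -4, 3), v = (5, -2, -1, -1):
u·v = 1·5 + (-1)·(-2) + (-4)·(-1) + 3·(-1) = 5 + 2 + 4 + (-3) = 8.
|u| = √(1² + (-1)² + (-4)² + 3²) = √27, |v| = √(5² + (-2)² + (-1)² + (-1)²) = √31, so |u||v| = √(27·31) = √837.
cos θ = (u·v)/(|u||v|) = 8/√837 ≈ 0.2765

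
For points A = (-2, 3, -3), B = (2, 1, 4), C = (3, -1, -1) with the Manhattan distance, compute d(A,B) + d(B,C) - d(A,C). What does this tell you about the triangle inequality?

d(A,B) = 4 + 2 + 7 = 13, d(B,C) = 1 + 2 + 5 = 8, d(A,C) = 5 + 4 + 2 = 11.
d(A,B) + d(B,C) - d(A,C) = 13 + 8 - 11 = 21 - 11 = 10. This is ≥ 0, so the triangle inequality holds for these points.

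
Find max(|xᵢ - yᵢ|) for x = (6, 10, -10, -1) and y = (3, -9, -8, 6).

max(|x_i - y_i|) = max(|6 - 3|, |10 - (-9)|, |-10 - (-8)|, |-1 - 6|) = max(3, 19, 2, 7) = 19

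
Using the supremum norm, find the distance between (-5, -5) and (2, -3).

max(|x_i - y_i|) = max(|-5 - 2|, |-5 - (-3)|) = max(7, 2) = 7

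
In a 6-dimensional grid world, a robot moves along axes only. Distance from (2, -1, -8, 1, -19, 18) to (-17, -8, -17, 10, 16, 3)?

Σ|x_i - y_i| = |2 - (-17)| + |-1 - (-8)| + |-8 - (-17)| + |1 - 10| + |-19 - 16| + |18 - 3| = 19 + 7 + 9 + 9 + 35 + 15 = 94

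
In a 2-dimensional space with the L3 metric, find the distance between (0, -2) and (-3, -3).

(Σ|x_i - y_i|^3)^(1/3) = (|0 - (-3)|^3 + |-2 - (-3)|^3)^(1/3)
= (3^3 + 1^3)^(1/3) = (27 + 1)^(1/3) = (28)^(1/3) ≈ 3.0366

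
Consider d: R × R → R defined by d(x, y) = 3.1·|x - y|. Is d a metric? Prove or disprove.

Yes. Since |x - y| is a metric on R and 3.1 > 0, the positive scalar multiple 3.1·|x - y| is also a metric: scaling by a positive constant preserves non-negativity, identity (d=0 ⟺ |x-y|=0 ⟺ x=y), symmetry, and the triangle inequality.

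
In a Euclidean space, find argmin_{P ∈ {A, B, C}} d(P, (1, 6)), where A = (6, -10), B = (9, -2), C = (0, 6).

Distances: d(A) ≈ 16.7631, d(B) ≈ 11.3137, d(C) = 1. Nearest: C = (0, 6) with distance 1.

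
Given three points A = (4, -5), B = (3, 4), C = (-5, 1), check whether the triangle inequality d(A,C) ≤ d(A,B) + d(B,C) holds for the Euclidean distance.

d(A,B) = √(1² + 9²) = √82 ≈ 9.0554, d(B,C) = √(8² + 3²) = √73 ≈ 8.544, d(A,C) = √(9² + 6²) = √117 ≈ 10.8167.
d(A,C) ≈ 10.8167 ≤ 9.0554 + 8.544 = 17.5994. Triangle inequality is satisfied.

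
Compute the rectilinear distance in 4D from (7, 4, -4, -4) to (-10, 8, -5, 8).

Σ|x_i - y_i| = |7 - (-10)| + |4 - 8| + |-4 - (-5)| + |-4 - 8| = 17 + 4 + 1 + 12 = 34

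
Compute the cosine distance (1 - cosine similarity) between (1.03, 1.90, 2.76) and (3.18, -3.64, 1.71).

With u = (1.03, 1.90, 2.76), v = (3.18, -3.64, 1.71):
u·v = 1.03·3.18 + 1.9·(-3.64) + 2.76·1.71 = 3.2754 + (-6.916) + 4.7196 = 1.079.
|u| = √(1.03² + 1.9² + 2.76²) = √(1.0609 + 3.61 + 7.6176) = √12.2885, |v| = √(3.18² + (-3.64)² + 1.71²) = √(10.1124 + 13.2496 + 2.9241) = √26.2861.
cos θ = (u·v)/(|u||v|) = 1.079/(√12.2885·√26.2861) ≈ 0.06
Cosine distance = 1 - cos θ ≈ 1 - 0.06 = 0.94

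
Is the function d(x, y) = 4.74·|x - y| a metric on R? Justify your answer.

Yes. Since |x - y| is a metric on R and 4.74 > 0, the positive scalar multiple 4.74·|x - y| is also a metric: scaling by a positive constant preserves non-negativity, identity (d=0 ⟺ |x-y|=0 ⟺ x=y), symmetry, and the triangle inequality.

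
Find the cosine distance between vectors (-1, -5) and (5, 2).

With u = (-1, -5), v = (5, 2):
u·v = (-1)·5 + (-5)·2 = (-5) + (-10) = -15.
|u| = √((-1)² + (-5)²) = √26, |v| = √(5² + 2²) = √29, so |u||v| = √(26·29) = √754.
cos θ = (u·v)/(|u||v|) = -15/√754 ≈ -0.5463
Cosine distance = 1 - cos θ ≈ 1 - (-0.5463) = 1.5463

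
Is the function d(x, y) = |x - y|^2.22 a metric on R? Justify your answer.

No. d(x,y) = |x-y|^2.22 fails the triangle inequality since p = 2.22 > 1. Counterexample: x = 3, y = 8, z = 14. d(x,z) = |3 - 14|^2.22 = 11^2.22 ≈ 205.0651, but d(x,y) + d(y,z) = 5^2.22 + 6^2.22 ≈ 35.6216 + 53.3944 = 89.016. Since 205.0651 > 89.016, the triangle inequality is violated.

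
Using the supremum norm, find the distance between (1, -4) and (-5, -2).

max(|x_i - y_i|) = max(|1 - (-5)|, |-4 - (-2)|) = max(6, 2) = 6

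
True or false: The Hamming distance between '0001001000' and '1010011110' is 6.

Differing positions: 1, 3, 4, 6, 8, 9. Hamming distance = 6, so the claim is true.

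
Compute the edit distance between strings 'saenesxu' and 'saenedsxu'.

Let D[i][j] be the edit distance between the first i characters of 'saenesxu' and the first j characters of 'saenedsxu', with D[i][0] = i, D[0][j] = j, and D[i][j] = D[i-1][j-1] if the characters match, else 1 + min(D[i-1][j], D[i][j-1], D[i-1][j-1]). Filling the table (rows: prefixes of 'saenesxu', columns: prefixes of 'saenedsxu'):
     ε  s  a  e  n  e  d  s  x  u
  ε  0  1  2  3  4  5  6  7  8  9
  s  1  0  1  2  3  4  5  6  7  8
  a  2  1  0  1  2  3  4  5  6  7
  e  3  2  1  0  1  2  3  4  5  6
  n  4  3  2  1  0  1  2  3  4  5
  e  5  4  3  2  1  0  1  2  3  4
  s  6  5  4  3  2  1  1  1  2  3
  x  7  6  5  4  3  2  2  2  1  2
  u  8  7  6  5  4  3  3  3  2  1
The bottom-right entry gives D[8][9] = 1, so no sequence of fewer than 1 edit works. Backtracking through the table gives one optimal edit sequence (1 edit):
  saenesxu → saenedsxu (ins d @6)
Edit distance = 1.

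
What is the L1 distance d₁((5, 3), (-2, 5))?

Σ|x_i - y_i| = |5 - (-2)| + |3 - 5| = 7 + 2 = 9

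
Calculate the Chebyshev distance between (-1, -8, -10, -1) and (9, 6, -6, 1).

max(|x_i - y_i|) = max(|-1 - 9|, |-8 - 6|, |-10 - (-6)|, |-1 - 1|) = max(10, 14, 4, 2) = 14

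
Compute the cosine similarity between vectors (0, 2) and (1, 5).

With u = (0, 2), v = (1, 5):
u·v = 0·1 + 2·5 = 0 + 10 = 10.
|u| = √(0² + 2²) = √4, |v| = √(1² + 5²) = √26, so |u||v| = √(4·26) = √104.
cos θ = (u·v)/(|u||v|) = 10/√104 ≈ 0.9806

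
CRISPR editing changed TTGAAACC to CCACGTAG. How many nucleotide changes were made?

Differing positions: 1, 2, 3, 4, 5, 6, 7, 8. Hamming distance = 8.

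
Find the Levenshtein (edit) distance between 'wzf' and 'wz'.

Let D[i][j] be the edit distance between the first i characters of 'wzf' and the first j characters of 'wz', with D[i][0] = i, D[0][j] = j, and D[i][j] = D[i-1][j-1] if the characters match, else 1 + min(D[i-1][j], D[i][j-1], D[i-1][j-1]). Filling the table (rows: prefixes of 'wzf', columns: prefixes of 'wz'):
     ε  w  z
  ε  0  1  2
  w  1  0  1
  z  2  1  0
  f  3  2  1
The bottom-right entry gives D[3][2] = 1, so no sequence of fewer than 1 edit works. Backtracking through the table gives one optimal edit sequence (1 edit):
  wzf → wz (del f @3)
Edit distance = 1.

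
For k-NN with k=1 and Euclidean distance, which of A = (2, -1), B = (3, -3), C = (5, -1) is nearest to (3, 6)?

Distances: d(A) ≈ 7.0711, d(B) = 9, d(C) ≈ 7.2801. Nearest: A = (2, -1) with distance 7.0711.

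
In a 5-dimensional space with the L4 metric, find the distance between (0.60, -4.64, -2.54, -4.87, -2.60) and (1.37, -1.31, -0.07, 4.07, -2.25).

(Σ|x_i - y_i|^4)^(1/4) = (|0.6 - 1.37|^4 + |-4.64 - (-1.31)|^4 + |-2.54 - (-0.07)|^4 + |-4.87 - 4.07|^4 + |-2.6 - (-2.25)|^4)^(1/4)
= (0.77^4 + 3.33^4 + 2.47^4 + 8.94^4 + 0.35^4)^(1/4) ≈ (0.3515 + 122.9637 + 37.221 + 6387.7818 + 0.015)^(1/4) = (6548.333)^(1/4) ≈ 8.9957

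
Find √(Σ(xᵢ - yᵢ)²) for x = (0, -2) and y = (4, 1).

√(Σ(x_i - y_i)²) = √((0 - 4)² + (-2 - 1)²)
= √((-4)² + (-3)²) = √(16 + 9) = √25 = 5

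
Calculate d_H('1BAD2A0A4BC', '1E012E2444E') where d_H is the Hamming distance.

Differing positions: 2, 3, 4, 6, 7, 8, 10, 11. Hamming distance = 8.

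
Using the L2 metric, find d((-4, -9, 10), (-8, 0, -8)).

√(Σ(x_i - y_i)²) = √((-4 - (-8))² + (-9 - 0)² + (10 - (-8))²)
= √(4² + (-9)² + 18²) = √(16 + 81 + 324) = √421 ≈ 20.5183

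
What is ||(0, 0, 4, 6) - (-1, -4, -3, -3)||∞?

max(|x_i - y_i|) = max(|0 - (-1)|, |0 - (-4)|, |4 - (-3)|, |6 - (-3)|) = max(1, 4, 7, 9) = 9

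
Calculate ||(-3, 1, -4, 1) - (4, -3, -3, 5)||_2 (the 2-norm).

(Σ|x_i - y_i|^2)^(1/2) = (|-3 - 4|^2 + |1 - (-3)|^2 + |-4 - (-3)|^2 + |1 - 5|^2)^(1/2)
= (7^2 + 4^2 + 1^2 + 4^2)^(1/2) = (49 + 16 + 1 + 16)^(1/2) = (82)^(1/2) ≈ 9.0554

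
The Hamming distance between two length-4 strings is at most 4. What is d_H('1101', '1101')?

Differing positions: none. Hamming distance = 0. The maximum possible Hamming distance for length-4 strings is 4, so d_H/4 = 0/4 = 0.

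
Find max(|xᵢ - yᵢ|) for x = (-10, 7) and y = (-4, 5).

max(|x_i - y_i|) = max(|-10 - (-4)|, |7 - 5|) = max(6, 2) = 6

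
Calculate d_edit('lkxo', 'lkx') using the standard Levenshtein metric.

Let D[i][j] be the edit distance between the first i characters of 'lkxo' and the first j characters of 'lkx', with D[i][0] = i, D[0][j] = j, and D[i][j] = D[i-1][j-1] if the characters match, else 1 + min(D[i-1][j], D[i][j-1], D[i-1][j-1]). Filling the table (rows: prefixes of 'lkxo', columns: prefixes of 'lkx'):
     ε  l  k  x
  ε  0  1  2  3
  l  1  0  1  2
  k  2  1  0  1
  x  3  2  1  0
  o  4  3  2  1
The bottom-right entry gives D[4][3] = 1, so no sequence of fewer than 1 edit works. Backtracking through the table gives one optimal edit sequence (1 edit):
  lkxo → lkx (del o @4)
Edit distance = 1.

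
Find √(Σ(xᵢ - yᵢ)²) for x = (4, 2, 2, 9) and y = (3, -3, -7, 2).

√(Σ(x_i - y_i)²) = √((4 - 3)² + (2 - (-3))² + (2 - (-7))² + (9 - 2)²)
= √(1² + 5² + 9² + 7²) = √(1 + 25 + 81 + 49) = √156 ≈ 12.49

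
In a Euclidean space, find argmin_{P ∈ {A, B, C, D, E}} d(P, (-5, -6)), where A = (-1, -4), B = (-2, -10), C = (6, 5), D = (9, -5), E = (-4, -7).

Distances: d(A) ≈ 4.4721, d(B) = 5, d(C) ≈ 15.5563, d(D) ≈ 14.0357, d(E) ≈ 1.4142. Nearest: E = (-4, -7) with distance 1.4142.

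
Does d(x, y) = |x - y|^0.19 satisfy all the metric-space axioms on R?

Yes. With 0 < p = 0.19 ≤ 1, d(x,y) = |x-y|^0.19 is a metric on R. Non-negativity and symmetry are immediate; |x-y|^0.19 = 0 ⟺ |x-y| = 0 ⟺ x = y. For the triangle inequality, the function t ↦ t^0.19 is subadditive on [0,∞) when p ≤ 1, so |x-z|^0.19 ≤ (|x-y| + |y-z|)^0.19 ≤ |x-y|^0.19 + |y-z|^0.19.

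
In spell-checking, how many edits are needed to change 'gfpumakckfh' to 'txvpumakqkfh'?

Let D[i][j] be the edit distance between the first i characters of 'gfpumakckfh' and the first j characters of 'txvpumakqkfh', with D[i][0] = i, D[0][j] = j, and D[i][j] = D[i-1][j-1] if the characters match, else 1 + min(D[i-1][j], D[i][j-1], D[i-1][j-1]). Filling the table (rows: prefixes of 'gfpumakckfh', columns: prefixes of 'txvpumakqkfh'):
     ε  t  x  v  p  u  m  a  k  q  k  f  h
  ε  0  1  2  3  4  5  6  7  8  9 10 11 12
  g  1  1  2  3  4  5  6  7  8  9 10 11 12
  f  2  2  2  3  4  5  6  7  8  9 10 10 11
  p  3  3  3  3  3  4  5  6  7  8  9 10 11
  u  4  4  4  4  4  3  4  5  6  7  8  9 10
  m  5  5  5  5  5  4  3  4  5  6  7  8  9
  a  6  6  6  6  6  5  4  3  4  5  6  7  8
  k  7  7  7  7  7  6  5  4  3  4  5  6  7
  c  8  8  8  8  8  7  6  5  4  4  5  6  7
  k  9  9  9  9  9  8  7  6  5  5  4  5  6
  f 10 10 10 10 10  9  8  7  6  6  5  4  5
  h 11 11 11 11 11 10  9  8  7  7  6  5  4
The bottom-right entry gives D[11][12] = 4, so no sequence of fewer than 4 edits works. Backtracking through the table gives one optimal edit sequence (4 edits):
  gfpumakckfh → tgfpumakckfh (ins t @1)
  tgfpumakckfh → txfpumakckfh (sub g→x @2)
  txfpumakckfh → txvpumakckfh (sub f→v @3)
  txvpumakckfh → txvpumakqkfh (sub c→q @9)
Edit distance = 4.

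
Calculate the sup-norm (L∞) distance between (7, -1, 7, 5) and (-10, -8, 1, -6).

max(|x_i - y_i|) = max(|7 - (-10)|, |-1 - (-8)|, |7 - 1|, |5 - (-6)|) = max(17, 7, 6, 11) = 17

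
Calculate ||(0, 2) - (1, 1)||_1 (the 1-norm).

Σ|x_i - y_i| = |0 - 1| + |2 - 1| = 1 + 1 = 2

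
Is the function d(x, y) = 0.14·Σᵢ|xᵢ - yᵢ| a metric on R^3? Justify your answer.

Yes. The L1 (Manhattan) norm induces a metric on R^3, and multiplying a metric by a positive constant 0.14 > 0 preserves all four axioms: non-negativity (0.14·||x-y|| ≥ 0), identity (0.14·||x-y|| = 0 ⟺ ||x-y|| = 0 ⟺ x = y), symmetry (||x-y|| = ||y-x||), and the triangle inequality (0.14·||x-z|| ≤ 0.14·||x-y|| + 0.14·||y-z||). So d is a metric.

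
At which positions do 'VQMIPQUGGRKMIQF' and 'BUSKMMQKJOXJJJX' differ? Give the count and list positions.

Differing positions: 1, 2, 3, 4, 5, 6, 7, 8, 9, 10, 11, 12, 13, 14, 15. Hamming distance = 15.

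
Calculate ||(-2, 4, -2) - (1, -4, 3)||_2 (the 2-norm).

(Σ|x_i - y_i|^2)^(1/2) = (|-2 - 1|^2 + |4 - (-4)|^2 + |-2 - 3|^2)^(1/2)
= (3^2 + 8^2 + 5^2)^(1/2) = (9 + 64 + 25)^(1/2) = (98)^(1/2) ≈ 9.8995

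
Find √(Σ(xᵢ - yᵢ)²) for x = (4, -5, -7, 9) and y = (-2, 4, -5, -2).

√(Σ(x_i - y_i)²) = √((4 - (-2))² + (-5 - 4)² + (-7 - (-5))² + (9 - (-2))²)
= √(6² + (-9)² + (-2)² + 11²) = √(36 + 81 + 4 + 121) = √242 ≈ 15.5563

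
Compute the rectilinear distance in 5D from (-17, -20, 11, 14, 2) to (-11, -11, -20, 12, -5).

Σ|x_i - y_i| = |-17 - (-11)| + |-20 - (-11)| + |11 - (-20)| + |14 - 12| + |2 - (-5)| = 6 + 9 + 31 + 2 + 7 = 55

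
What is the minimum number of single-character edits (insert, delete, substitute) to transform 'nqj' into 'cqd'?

Let D[i][j] be the edit distance between the first i characters of 'nqj' and the first j characters of 'cqd', with D[i][0] = i, D[0][j] = j, and D[i][j] = D[i-1][j-1] if the characters match, else 1 + min(D[i-1][j], D[i][j-1], D[i-1][j-1]). Filling the table (rows: prefixes of 'nqj', columns: prefixes of 'cqd'):
     ε  c  q  d
  ε  0  1  2  3
  n  1  1  2  3
  q  2  2  1  2
  j  3  3  2  2
The bottom-right entry gives D[3][3] = 2, so no sequence of fewer than 2 edits works. Backtracking through the table gives one optimal edit sequence (2 edits):
  nqj → cqj (sub n→c @1)
  cqj → cqd (sub j→d @3)
Edit distance = 2.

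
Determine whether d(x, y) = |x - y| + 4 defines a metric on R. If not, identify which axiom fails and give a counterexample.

No. d fails identity of indiscernibles (specifically d(x,x) = 0): d(-1, -1) = |-1 - (-1)| + 4 = 0 + 4 = 4 ≠ 0.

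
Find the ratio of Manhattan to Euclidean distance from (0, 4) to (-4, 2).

L1 = |0 - (-4)| + |4 - 2| = 4 + 2 = 6
L2 = √(4² + 2²) = √20 ≈ 4.4721
L1 ≥ L2 always (equality iff movement is along one axis); L1 > L2 here.
Ratio L1/L2 = 6/√20 ≈ 1.3416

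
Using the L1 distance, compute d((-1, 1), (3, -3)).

Σ|x_i - y_i| = |-1 - 3| + |1 - (-3)| = 4 + 4 = 8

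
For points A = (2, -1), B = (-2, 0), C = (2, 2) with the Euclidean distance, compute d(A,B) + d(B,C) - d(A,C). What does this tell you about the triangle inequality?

d(A,B) = √(4² + 1²) = √17 ≈ 4.1231, d(B,C) = √(4² + 2²) = √20 ≈ 4.4721, d(A,C) = √(0² + 3²) = √9 = 3.
d(A,B) + d(B,C) - d(A,C) = 4.1231 + 4.4721 - 3 = 8.5952 - 3 = 5.5952 (to 4 decimal places). This is ≥ 0, so the triangle inequality holds for these points.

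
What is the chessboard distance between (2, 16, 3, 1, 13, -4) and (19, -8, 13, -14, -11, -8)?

max(|x_i - y_i|) = max(|2 - 19|, |16 - (-8)|, |3 - 13|, |1 - (-14)|, |13 - (-11)|, |-4 - (-8)|) = max(17, 24, 10, 15, 24, 4) = 24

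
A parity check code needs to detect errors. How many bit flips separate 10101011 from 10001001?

Differing positions: 3, 7. Hamming distance = 2.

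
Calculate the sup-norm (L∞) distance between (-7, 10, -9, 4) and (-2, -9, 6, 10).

max(|x_i - y_i|) = max(|-7 - (-2)|, |10 - (-9)|, |-9 - 6|, |4 - 10|) = max(5, 19, 15, 6) = 19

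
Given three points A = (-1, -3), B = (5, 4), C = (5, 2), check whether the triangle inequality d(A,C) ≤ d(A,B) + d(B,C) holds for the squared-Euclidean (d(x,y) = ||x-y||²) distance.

d(A,B) = 6² + 7² = 85, d(B,C) = 0² + 2² = 4, d(A,C) = 6² + 5² = 61.
d(A,C) = 61 ≤ 85 + 4 = 89. Triangle inequality is satisfied.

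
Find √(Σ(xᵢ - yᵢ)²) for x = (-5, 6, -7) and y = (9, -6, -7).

√(Σ(x_i - y_i)²) = √((-5 - 9)² + (6 - (-6))² + (-7 - (-7))²)
= √((-14)² + 12² + 0²) = √(196 + 144 + 0) = √340 ≈ 18.4391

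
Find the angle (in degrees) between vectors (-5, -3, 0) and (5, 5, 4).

With u = (-5, -3, 0), v = (5, 5, 4):
u·v = (-5)·5 + (-3)·5 + 0·4 = (-25) + (-15) + 0 = -40.
|u| = √((-5)² + (-3)² + 0²) = √34, |v| = √(5² + 5² + 4²) = √66, so |u||v| = √(34·66) = √2244.
cos θ = (u·v)/(|u||v|) = -40/√2244 ≈ -0.844401
θ = arccos(-0.844401) ≈ 147.61°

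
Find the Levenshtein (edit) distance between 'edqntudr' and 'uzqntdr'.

Let D[i][j] be the edit distance between the first i characters of 'edqntudr' and the first j characters of 'uzqntdr', with D[i][0] = i, D[0][j] = j, and D[i][j] = D[i-1][j-1] if the characters match, else 1 + min(D[i-1][j], D[i][j-1], D[i-1][j-1]). Filling the table (rows: prefixes of 'edqntudr', columns: prefixes of 'uzqntdr'):
     ε  u  z  q  n  t  d  r
  ε  0  1  2  3  4  5  6  7
  e  1  1  2  3  4  5  6  7
  d  2  2  2  3  4  5  5  6
  q  3  3  3  2  3  4  5  6
  n  4  4  4  3  2  3  4  5
  t  5  5  5  4  3  2  3  4
  u  6  5  6  5  4  3  3  4
  d  7  6  6  6  5  4  3  4
  r  8  7  7  7  6  5  4  3
The bottom-right entry gives D[8][7] = 3, so no sequence of fewer than 3 edits works. Backtracking through the table gives one optimal edit sequence (3 edits):
  edqntudr → udqntudr (sub e→u @1)
  udqntudr → uzqntudr (sub d→z @2)
  uzqntudr → uzqntdr (del u @6)
Edit distance = 3.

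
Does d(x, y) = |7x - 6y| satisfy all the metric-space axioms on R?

No. d fails symmetry: d(6, 5) = |7·6 - 6·5| = |12| = 12, but d(5, 6) = |7·5 - 6·6| = |-1| = 1. Since 12 ≠ 1, d(x,y) ≠ d(y,x) in general.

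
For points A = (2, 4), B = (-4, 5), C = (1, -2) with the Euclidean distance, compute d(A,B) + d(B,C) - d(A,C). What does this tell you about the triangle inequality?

d(A,B) = √(6² + 1²) = √37 ≈ 6.0828, d(B,C) = √(5² + 7²) = √74 ≈ 8.6023, d(A,C) = √(1² + 6²) = √37 ≈ 6.0828.
d(A,B) + d(B,C) - d(A,C) = 6.0828 + 8.6023 - 6.0828 = 14.6851 - 6.0828 = 8.6023 (to 4 decimal places). This is ≥ 0, so the triangle inequality holds for these points.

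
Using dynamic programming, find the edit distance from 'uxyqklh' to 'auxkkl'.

Let D[i][j] be the edit distance between the first i characters of 'uxyqklh' and the first j characters of 'auxkkl', with D[i][0] = i, D[0][j] = j, and D[i][j] = D[i-1][j-1] if the characters match, else 1 + min(D[i-1][j], D[i][j-1], D[i-1][j-1]). Filling the table (rows: prefixes of 'uxyqklh', columns: prefixes of 'auxkkl'):
     ε  a  u  x  k  k  l
  ε  0  1  2  3  4  5  6
  u  1  1  1  2  3  4  5
  x  2  2  2  1  2  3  4
  y  3  3  3  2  2  3  4
  q  4  4  4  3  3  3  4
  k  5  5  5  4  3  3  4
  l  6  6  6  5  4  4  3
  h  7  7  7  6  5  5  4
The bottom-right entry gives D[7][6] = 4, so no sequence of fewer than 4 edits works. Backtracking through the table gives one optimal edit sequence (4 edits):
  uxyqklh → auxyqklh (ins a @1)
  auxyqklh → auxqklh (del y @4)
  auxqklh → auxkklh (sub q→k @4)
  auxkklh → auxkkl (del h @7)
Edit distance = 4.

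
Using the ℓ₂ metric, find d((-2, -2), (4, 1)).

√(Σ(x_i - y_i)²) = √((-2 - 4)² + (-2 - 1)²)
= √((-6)² + (-3)²) = √(36 + 9) = √45 ≈ 6.7082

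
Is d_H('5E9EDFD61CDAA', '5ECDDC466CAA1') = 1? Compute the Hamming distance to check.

Differing positions: 3, 4, 6, 7, 9, 11, 13. Hamming distance = 7, so the claim that d_H = 1 is false.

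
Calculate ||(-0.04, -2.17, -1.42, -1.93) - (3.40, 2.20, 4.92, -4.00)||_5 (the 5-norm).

(Σ|x_i - y_i|^5)^(1/5) = (|-0.04 - 3.4|^5 + |-2.17 - 2.2|^5 + |-1.42 - 4.92|^5 + |-1.93 - (-4)|^5)^(1/5)
= (3.44^5 + 4.37^5 + 6.34^5 + 2.07^5)^(1/5) ≈ (481.7173 + 1593.7022 + 10243.4509 + 38.006)^(1/5) = (12356.8764)^(1/5) ≈ 6.5824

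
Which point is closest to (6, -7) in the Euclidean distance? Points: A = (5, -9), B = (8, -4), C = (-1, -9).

Distances: d(A) ≈ 2.2361, d(B) ≈ 3.6056, d(C) ≈ 7.2801. Nearest: A = (5, -9) with distance 2.2361.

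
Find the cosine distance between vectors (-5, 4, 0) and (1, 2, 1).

With u = (-5, 4, 0), v = (1, 2, 1):
u·v = (-5)·1 + 4·2 + 0·1 = (-5) + 8 + 0 = 3.
|u| = √((-5)² + 4² + 0²) = √41, |v| = √(1² + 2² + 1²) = √6, so |u||v| = √(41·6) = √246.
cos θ = (u·v)/(|u||v|) = 3/√246 ≈ 0.1913
Cosine distance = 1 - cos θ ≈ 1 - 0.1913 = 0.8087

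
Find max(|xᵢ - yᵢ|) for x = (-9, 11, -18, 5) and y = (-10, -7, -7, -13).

max(|x_i - y_i|) = max(|-9 - (-10)|, |11 - (-7)|, |-18 - (-7)|, |5 - (-13)|) = max(1, 18, 11, 18) = 18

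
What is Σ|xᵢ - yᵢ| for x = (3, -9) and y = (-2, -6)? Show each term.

Σ|x_i - y_i| = |3 - (-2)| + |-9 - (-6)| = 5 + 3 = 8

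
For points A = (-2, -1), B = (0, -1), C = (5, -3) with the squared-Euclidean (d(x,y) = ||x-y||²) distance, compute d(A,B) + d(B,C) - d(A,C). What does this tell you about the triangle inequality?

d(A,B) = 2² + 0² = 4, d(B,C) = 5² + 2² = 29, d(A,C) = 7² + 2² = 53.
d(A,B) + d(B,C) - d(A,C) = 4 + 29 - 53 = 33 - 53 = -20. This is < 0, so the triangle inequality FAILS for these points (squared-Euclidean is not a metric).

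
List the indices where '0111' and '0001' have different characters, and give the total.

Differing positions: 2, 3. Hamming distance = 2.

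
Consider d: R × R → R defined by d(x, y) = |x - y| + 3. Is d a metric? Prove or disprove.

No. d fails identity of indiscernibles (specifically d(x,x) = 0): d(7, 7) = |7 - 7| + 3 = 0 + 3 = 3 ≠ 0.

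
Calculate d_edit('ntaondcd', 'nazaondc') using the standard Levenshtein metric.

Let D[i][j] be the edit distance between the first i characters of 'ntaondcd' and the first j characters of 'nazaondc', with D[i][0] = i, D[0][j] = j, and D[i][j] = D[i-1][j-1] if the characters match, else 1 + min(D[i-1][j], D[i][j-1], D[i-1][j-1]). Filling the table (rows: prefixes of 'ntaondcd', columns: prefixes of 'nazaondc'):
     ε  n  a  z  a  o  n  d  c
  ε  0  1  2  3  4  5  6  7  8
  n  1  0  1  2  3  4  5  6  7
  t  2  1  1  2  3  4  5  6  7
  a  3  2  1  2  2  3  4  5  6
  o  4  3  2  2  3  2  3  4  5
  n  5  4  3  3  3  3  2  3  4
  d  6  5  4  4  4  4  3  2  3
  c  7  6  5  5  5  5  4  3  2
  d  8  7  6  6  6  6  5  4  3
The bottom-right entry gives D[8][8] = 3, so no sequence of fewer than 3 edits works. Backtracking through the table gives one optimal edit sequence (3 edits):
  ntaondcd → nataondcd (ins a @2)
  nataondcd → nazaondcd (sub t→z @3)
  nazaondcd → nazaondc (del d @9)
Edit distance = 3.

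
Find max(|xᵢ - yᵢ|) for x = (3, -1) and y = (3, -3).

max(|x_i - y_i|) = max(|3 - 3|, |-1 - (-3)|) = max(0, 2) = 2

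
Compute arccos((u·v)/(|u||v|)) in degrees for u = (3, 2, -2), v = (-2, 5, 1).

With u = (3, 2, -2), v = (-2, 5, 1):
u·v = 3·(-2) + 2·5 + (-2)·1 = (-6) + 10 + (-2) = 2.
|u| = √(3² + 2² + (-2)²) = √17, |v| = √((-2)² + 5² + 1²) = √30, so |u||v| = √(17·30) = √510.
cos θ = (u·v)/(|u||v|) = 2/√510 ≈ 0.088561
θ = arccos(0.088561) ≈ 84.92°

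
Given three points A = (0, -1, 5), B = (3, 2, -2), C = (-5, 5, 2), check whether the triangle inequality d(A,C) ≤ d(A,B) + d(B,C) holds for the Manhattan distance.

d(A,B) = 3 + 3 + 7 = 13, d(B,C) = 8 + 3 + 4 = 15, d(A,C) = 5 + 6 + 3 = 14.
d(A,C) = 14 ≤ 13 + 15 = 28. Triangle inequality is satisfied.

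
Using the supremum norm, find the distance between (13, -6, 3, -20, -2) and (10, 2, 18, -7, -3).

max(|x_i - y_i|) = max(|13 - 10|, |-6 - 2|, |3 - 18|, |-20 - (-7)|, |-2 - (-3)|) = max(3, 8, 15, 13, 1) = 15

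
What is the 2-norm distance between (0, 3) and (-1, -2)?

(Σ|x_i - y_i|^2)^(1/2) = (|0 - (-1)|^2 + |3 - (-2)|^2)^(1/2)
= (1^2 + 5^2)^(1/2) = (1 + 25)^(1/2) = (26)^(1/2) ≈ 5.099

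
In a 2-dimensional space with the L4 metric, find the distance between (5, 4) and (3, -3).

(Σ|x_i - y_i|^4)^(1/4) = (|5 - 3|^4 + |4 - (-3)|^4)^(1/4)
= (2^4 + 7^4)^(1/4) = (16 + 2401)^(1/4) = (2417)^(1/4) ≈ 7.0116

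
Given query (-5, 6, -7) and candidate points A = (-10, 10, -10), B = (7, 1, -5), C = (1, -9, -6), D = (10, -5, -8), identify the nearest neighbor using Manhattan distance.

Distances: d(A) = 12, d(B) = 19, d(C) = 22, d(D) = 27. Nearest: A = (-10, 10, -10) with distance 12.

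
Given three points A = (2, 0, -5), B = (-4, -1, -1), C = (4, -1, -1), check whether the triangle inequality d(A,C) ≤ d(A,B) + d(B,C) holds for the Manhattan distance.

d(A,B) = 6 + 1 + 4 = 11, d(B,C) = 8 + 0 + 0 = 8, d(A,C) = 2 + 1 + 4 = 7.
d(A,C) = 7 ≤ 11 + 8 = 19. Triangle inequality is satisfied.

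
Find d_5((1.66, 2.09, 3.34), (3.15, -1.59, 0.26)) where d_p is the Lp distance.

(Σ|x_i - y_i|^5)^(1/5) = (|1.66 - 3.15|^5 + |2.09 - (-1.59)|^5 + |3.34 - 0.26|^5)^(1/5)
= (1.49^5 + 3.68^5 + 3.08^5)^(1/5) ≈ (7.344 + 674.8995 + 277.1747)^(1/5) = (959.4182)^(1/5) ≈ 3.9482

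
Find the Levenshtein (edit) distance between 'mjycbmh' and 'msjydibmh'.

Let D[i][j] be the edit distance between the first i characters of 'mjycbmh' and the first j characters of 'msjydibmh', with D[i][0] = i, D[0][j] = j, and D[i][j] = D[i-1][j-1] if the characters match, else 1 + min(D[i-1][j], D[i][j-1], D[i-1][j-1]). Filling the table (rows: prefixes of 'mjycbmh', columns: prefixes of 'msjydibmh'):
     ε  m  s  j  y  d  i  b  m  h
  ε  0  1  2  3  4  5  6  7  8  9
  m  1  0  1  2  3  4  5  6  7  8
  j  2  1  1  1  2  3  4  5  6  7
  y  3  2  2  2  1  2  3  4  5  6
  c  4  3  3  3  2  2  3  4  5  6
  b  5  4  4  4  3  3  3  3  4  5
  m  6  5  5  5  4  4  4  4  3  4
  h  7  6  6  6  5  5  5  5  4  3
The bottom-right entry gives D[7][9] = 3, so no sequence of fewer than 3 edits works. Backtracking through the table gives one optimal edit sequence (3 edits):
  mjycbmh → msjycbmh (ins s @2)
  msjycbmh → msjydcbmh (ins d @5)
  msjydcbmh → msjydibmh (sub c→i @6)
Edit distance = 3.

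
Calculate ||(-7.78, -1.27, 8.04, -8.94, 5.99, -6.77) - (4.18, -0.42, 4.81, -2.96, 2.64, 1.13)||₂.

√(Σ(x_i - y_i)²) = √((-7.78 - 4.18)² + (-1.27 - (-0.42))² + (8.04 - 4.81)² + (-8.94 - (-2.96))² + (5.99 - 2.64)² + (-6.77 - 1.13)²)
= √((-11.96)² + (-0.85)² + 3.23² + (-5.98)² + 3.35² + (-7.9)²) = √(143.0416 + 0.7225 + 10.4329 + 35.7604 + 11.2225 + 62.41) = √263.5899 ≈ 16.2355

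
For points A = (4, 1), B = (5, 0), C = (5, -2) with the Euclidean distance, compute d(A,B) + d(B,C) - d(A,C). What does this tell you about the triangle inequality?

d(A,B) = √(1² + 1²) = √2 ≈ 1.4142, d(B,C) = √(0² + 2²) = √4 = 2, d(A,C) = √(1² + 3²) = √10 ≈ 3.1623.
d(A,B) + d(B,C) - d(A,C) = 1.4142 + 2 - 3.1623 = 3.4142 - 3.1623 = 0.2519 (to 4 decimal places). This is ≥ 0, so the triangle inequality holds for these points.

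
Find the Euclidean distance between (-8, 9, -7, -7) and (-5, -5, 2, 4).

√(Σ(x_i - y_i)²) = √((-8 - (-5))² + (9 - (-5))² + (-7 - 2)² + (-7 - 4)²)
= √((-3)² + 14² + (-9)² + (-11)²) = √(9 + 196 + 81 + 121) = √407 ≈ 20.1742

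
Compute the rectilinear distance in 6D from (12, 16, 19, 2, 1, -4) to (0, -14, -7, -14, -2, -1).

Σ|x_i - y_i| = |12 - 0| + |16 - (-14)| + |19 - (-7)| + |2 - (-14)| + |1 - (-2)| + |-4 - (-1)| = 12 + 30 + 26 + 16 + 3 + 3 = 90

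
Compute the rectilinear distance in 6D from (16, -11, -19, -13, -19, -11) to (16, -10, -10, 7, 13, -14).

Σ|x_i - y_i| = |16 - 16| + |-11 - (-10)| + |-19 - (-10)| + |-13 - 7| + |-19 - 13| + |-11 - (-14)| = 0 + 1 + 9 + 20 + 32 + 3 = 65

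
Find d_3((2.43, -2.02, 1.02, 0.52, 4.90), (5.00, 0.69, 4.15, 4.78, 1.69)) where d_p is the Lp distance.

(Σ|x_i - y_i|^3)^(1/3) = (|2.43 - 5|^3 + |-2.02 - 0.69|^3 + |1.02 - 4.15|^3 + |0.52 - 4.78|^3 + |4.9 - 1.69|^3)^(1/3)
= (2.57^3 + 2.71^3 + 3.13^3 + 4.26^3 + 3.21^3)^(1/3) ≈ (16.9746 + 19.9025 + 30.6643 + 77.3088 + 33.0762)^(1/3) = (177.9264)^(1/3) ≈ 5.6245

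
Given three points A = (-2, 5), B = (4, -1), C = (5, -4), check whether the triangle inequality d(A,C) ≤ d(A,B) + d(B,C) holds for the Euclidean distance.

d(A,B) = √(6² + 6²) = √72 ≈ 8.4853, d(B,C) = √(1² + 3²) = √10 ≈ 3.1623, d(A,C) = √(7² + 9²) = √130 ≈ 11.4018.
d(A,C) ≈ 11.4018 ≤ 8.4853 + 3.1623 = 11.6476. Triangle inequality is satisfied.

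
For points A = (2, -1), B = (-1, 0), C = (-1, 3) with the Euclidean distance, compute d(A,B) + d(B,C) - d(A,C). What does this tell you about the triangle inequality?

d(A,B) = √(3² + 1²) = √10 ≈ 3.1623, d(B,C) = √(0² + 3²) = √9 = 3, d(A,C) = √(3² + 4²) = √25 = 5.
d(A,B) + d(B,C) - d(A,C) = 3.1623 + 3 - 5 = 6.1623 - 5 = 1.1623 (to 4 decimal places). This is ≥ 0, so the triangle inequality holds for these points.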